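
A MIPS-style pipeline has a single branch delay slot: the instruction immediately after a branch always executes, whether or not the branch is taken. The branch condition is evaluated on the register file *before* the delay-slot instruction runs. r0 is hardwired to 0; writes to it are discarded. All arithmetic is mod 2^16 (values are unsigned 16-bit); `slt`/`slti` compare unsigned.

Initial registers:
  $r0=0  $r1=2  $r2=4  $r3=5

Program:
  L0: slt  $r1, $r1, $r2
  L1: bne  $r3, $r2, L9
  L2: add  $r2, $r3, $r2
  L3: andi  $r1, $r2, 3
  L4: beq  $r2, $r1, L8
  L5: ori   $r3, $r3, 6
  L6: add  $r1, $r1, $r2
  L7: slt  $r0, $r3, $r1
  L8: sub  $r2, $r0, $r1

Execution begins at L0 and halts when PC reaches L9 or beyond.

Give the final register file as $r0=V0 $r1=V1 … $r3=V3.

$r0=0 $r1=1 $r2=9 $r3=5

PC=0  slt  $r1, $r1, $r2     | $r0=0 $r1=1 $r2=4 $r3=5
PC=1  bne  $r3, $r2, L9      | $r0=0 $r1=1 $r2=4 $r3=5  [TAKEN]
PC=2  add  $r2, $r3, $r2     | $r0=0 $r1=1 $r2=9 $r3=5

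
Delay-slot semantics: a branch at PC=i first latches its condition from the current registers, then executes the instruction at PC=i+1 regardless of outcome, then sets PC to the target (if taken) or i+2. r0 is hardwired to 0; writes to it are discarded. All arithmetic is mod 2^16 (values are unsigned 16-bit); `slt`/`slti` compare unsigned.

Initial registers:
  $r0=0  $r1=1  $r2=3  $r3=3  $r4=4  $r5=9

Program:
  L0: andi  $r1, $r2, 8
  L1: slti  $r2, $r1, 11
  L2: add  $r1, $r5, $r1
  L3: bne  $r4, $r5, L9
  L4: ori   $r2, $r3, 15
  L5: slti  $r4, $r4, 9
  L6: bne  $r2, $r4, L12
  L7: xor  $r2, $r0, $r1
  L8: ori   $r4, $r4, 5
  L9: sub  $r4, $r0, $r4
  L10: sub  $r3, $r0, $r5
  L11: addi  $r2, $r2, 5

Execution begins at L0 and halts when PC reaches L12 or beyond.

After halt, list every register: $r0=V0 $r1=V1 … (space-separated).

[0] andi  $r1, $r2, 8  →  {$r0:0, $r1:0, $r2:3, $r3:3, $r4:4, $r5:9}
[1] slti  $r2, $r1, 11  →  {$r0:0, $r1:0, $r2:1, $r3:3, $r4:4, $r5:9}
[2] add  $r1, $r5, $r1  →  {$r0:0, $r1:9, $r2:1, $r3:3, $r4:4, $r5:9}
[3] bne  $r4, $r5, L9  →  {$r0:0, $r1:9, $r2:1, $r3:3, $r4:4, $r5:9}  ⟨branch taken⟩
[4] ori   $r2, $r3, 15  →  {$r0:0, $r1:9, $r2:15, $r3:3, $r4:4, $r5:9}
[9] sub  $r4, $r0, $r4  →  {$r0:0, $r1:9, $r2:15, $r3:3, $r4:65532, $r5:9}
[10] sub  $r3, $r0, $r5  →  {$r0:0, $r1:9, $r2:15, $r3:65527, $r4:65532, $r5:9}
[11] addi  $r2, $r2, 5  →  {$r0:0, $r1:9, $r2:20, $r3:65527, $r4:65532, $r5:9}

$r0=0 $r1=9 $r2=20 $r3=65527 $r4=65532 $r5=9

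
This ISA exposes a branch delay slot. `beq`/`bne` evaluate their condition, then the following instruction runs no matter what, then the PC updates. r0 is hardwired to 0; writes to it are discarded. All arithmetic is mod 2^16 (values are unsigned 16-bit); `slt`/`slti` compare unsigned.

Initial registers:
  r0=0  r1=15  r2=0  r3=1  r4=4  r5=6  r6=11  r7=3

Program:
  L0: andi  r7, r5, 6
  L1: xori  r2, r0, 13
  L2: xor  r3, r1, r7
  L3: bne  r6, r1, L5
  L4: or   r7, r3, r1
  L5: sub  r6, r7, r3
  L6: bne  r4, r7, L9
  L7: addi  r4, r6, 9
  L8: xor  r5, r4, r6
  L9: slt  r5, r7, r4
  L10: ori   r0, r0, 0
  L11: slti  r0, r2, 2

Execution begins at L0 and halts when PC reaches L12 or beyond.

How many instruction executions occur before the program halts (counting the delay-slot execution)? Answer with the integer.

11

#0 andi  r7, r5, 6 ; 0/15/0/1/4/6/11/6
#1 xori  r2, r0, 13 ; 0/15/13/1/4/6/11/6
#2 xor  r3, r1, r7 ; 0/15/13/9/4/6/11/6
#3 bne  r6, r1, L5 ; 0/15/13/9/4/6/11/6 ; →target
#4 or   r7, r3, r1 ; 0/15/13/9/4/6/11/15
#5 sub  r6, r7, r3 ; 0/15/13/9/4/6/6/15
#6 bne  r4, r7, L9 ; 0/15/13/9/4/6/6/15 ; →target
#7 addi  r4, r6, 9 ; 0/15/13/9/15/6/6/15
#9 slt  r5, r7, r4 ; 0/15/13/9/15/0/6/15
#10 ori   r0, r0, 0 ; 0/15/13/9/15/0/6/15
#11 slti  r0, r2, 2 ; 0/15/13/9/15/0/6/15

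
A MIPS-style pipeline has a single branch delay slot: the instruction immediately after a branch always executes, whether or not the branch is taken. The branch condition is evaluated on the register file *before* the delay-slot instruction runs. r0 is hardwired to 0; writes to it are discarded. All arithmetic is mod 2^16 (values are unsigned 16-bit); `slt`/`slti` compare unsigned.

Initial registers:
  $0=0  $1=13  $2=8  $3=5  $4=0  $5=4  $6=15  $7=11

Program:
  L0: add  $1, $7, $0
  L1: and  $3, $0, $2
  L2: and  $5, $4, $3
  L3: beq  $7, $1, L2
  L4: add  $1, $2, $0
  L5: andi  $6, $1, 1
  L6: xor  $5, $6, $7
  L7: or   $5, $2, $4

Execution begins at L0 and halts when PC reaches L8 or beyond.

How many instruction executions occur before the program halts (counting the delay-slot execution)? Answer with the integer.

11

  step pc=0: add  $1, $7, $0  regs=(0,11,8,5,0,4,15,11)
  step pc=1: and  $3, $0, $2  regs=(0,11,8,0,0,4,15,11)
  step pc=2: and  $5, $4, $3  regs=(0,11,8,0,0,0,15,11)
  step pc=3: beq  $7, $1, L2  cond=T  regs=(0,11,8,0,0,0,15,11)
  step pc=4: add  $1, $2, $0  regs=(0,8,8,0,0,0,15,11)
  step pc=2: and  $5, $4, $3  regs=(0,8,8,0,0,0,15,11)
  step pc=3: beq  $7, $1, L2  cond=F  regs=(0,8,8,0,0,0,15,11)
  step pc=4: add  $1, $2, $0  regs=(0,8,8,0,0,0,15,11)
  step pc=5: andi  $6, $1, 1  regs=(0,8,8,0,0,0,0,11)
  step pc=6: xor  $5, $6, $7  regs=(0,8,8,0,0,11,0,11)
  step pc=7: or   $5, $2, $4  regs=(0,8,8,0,0,8,0,11)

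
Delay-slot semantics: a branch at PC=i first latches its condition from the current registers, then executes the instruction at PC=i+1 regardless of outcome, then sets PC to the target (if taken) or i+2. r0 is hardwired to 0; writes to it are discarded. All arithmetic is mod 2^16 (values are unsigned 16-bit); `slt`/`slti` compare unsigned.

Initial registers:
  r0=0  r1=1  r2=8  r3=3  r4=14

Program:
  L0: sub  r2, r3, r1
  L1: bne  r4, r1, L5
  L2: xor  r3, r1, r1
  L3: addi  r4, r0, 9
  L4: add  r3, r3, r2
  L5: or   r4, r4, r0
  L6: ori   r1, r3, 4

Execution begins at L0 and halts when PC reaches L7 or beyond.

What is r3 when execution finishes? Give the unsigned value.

0

PC=0  sub  r2, r3, r1        | r0=0 r1=1 r2=2 r3=3 r4=14
PC=1  bne  r4, r1, L5        | r0=0 r1=1 r2=2 r3=3 r4=14  [TAKEN]
PC=2  xor  r3, r1, r1        | r0=0 r1=1 r2=2 r3=0 r4=14
PC=5  or   r4, r4, r0        | r0=0 r1=1 r2=2 r3=0 r4=14
PC=6  ori   r1, r3, 4        | r0=0 r1=4 r2=2 r3=0 r4=14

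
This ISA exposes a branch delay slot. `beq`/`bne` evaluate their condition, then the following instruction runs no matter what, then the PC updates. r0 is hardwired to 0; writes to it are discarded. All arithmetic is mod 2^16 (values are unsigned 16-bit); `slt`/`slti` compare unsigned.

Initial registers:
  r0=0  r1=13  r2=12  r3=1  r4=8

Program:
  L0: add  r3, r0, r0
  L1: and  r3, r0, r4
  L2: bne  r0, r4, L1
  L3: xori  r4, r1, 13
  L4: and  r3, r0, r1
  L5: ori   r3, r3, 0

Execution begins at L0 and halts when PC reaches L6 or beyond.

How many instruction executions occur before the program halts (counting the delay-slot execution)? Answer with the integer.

9

#0 add  r3, r0, r0 ; 0/13/12/0/8
#1 and  r3, r0, r4 ; 0/13/12/0/8
#2 bne  r0, r4, L1 ; 0/13/12/0/8 ; →target
#3 xori  r4, r1, 13 ; 0/13/12/0/0
#1 and  r3, r0, r4 ; 0/13/12/0/0
#2 bne  r0, r4, L1 ; 0/13/12/0/0 ; →fallthru
#3 xori  r4, r1, 13 ; 0/13/12/0/0
#4 and  r3, r0, r1 ; 0/13/12/0/0
#5 ori   r3, r3, 0 ; 0/13/12/0/0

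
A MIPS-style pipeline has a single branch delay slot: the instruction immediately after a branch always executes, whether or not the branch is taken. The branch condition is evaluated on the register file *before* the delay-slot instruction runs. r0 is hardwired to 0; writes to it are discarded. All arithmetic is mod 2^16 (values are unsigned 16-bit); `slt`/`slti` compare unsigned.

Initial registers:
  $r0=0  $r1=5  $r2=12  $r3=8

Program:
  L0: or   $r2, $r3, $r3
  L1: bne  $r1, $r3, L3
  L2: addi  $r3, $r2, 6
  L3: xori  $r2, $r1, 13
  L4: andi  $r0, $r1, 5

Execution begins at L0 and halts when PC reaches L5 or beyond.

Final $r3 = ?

14

#0 or   $r2, $r3, $r3 ; 0/5/8/8
#1 bne  $r1, $r3, L3 ; 0/5/8/8 ; →target
#2 addi  $r3, $r2, 6 ; 0/5/8/14
#3 xori  $r2, $r1, 13 ; 0/5/8/14
#4 andi  $r0, $r1, 5 ; 0/5/8/14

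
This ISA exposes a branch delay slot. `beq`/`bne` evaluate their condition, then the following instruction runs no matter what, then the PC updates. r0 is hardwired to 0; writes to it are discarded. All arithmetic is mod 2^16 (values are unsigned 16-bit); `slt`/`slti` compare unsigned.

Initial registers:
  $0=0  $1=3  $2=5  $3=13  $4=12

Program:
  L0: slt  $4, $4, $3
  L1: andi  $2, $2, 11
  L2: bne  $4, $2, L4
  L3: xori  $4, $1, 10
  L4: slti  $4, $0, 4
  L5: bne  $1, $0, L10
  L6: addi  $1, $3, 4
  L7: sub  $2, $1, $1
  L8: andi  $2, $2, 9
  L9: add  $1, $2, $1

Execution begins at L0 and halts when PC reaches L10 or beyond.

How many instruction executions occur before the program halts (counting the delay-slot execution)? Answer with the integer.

#0 slt  $4, $4, $3 ; 0/3/5/13/1
#1 andi  $2, $2, 11 ; 0/3/1/13/1
#2 bne  $4, $2, L4 ; 0/3/1/13/1 ; →fallthru
#3 xori  $4, $1, 10 ; 0/3/1/13/9
#4 slti  $4, $0, 4 ; 0/3/1/13/1
#5 bne  $1, $0, L10 ; 0/3/1/13/1 ; →target
#6 addi  $1, $3, 4 ; 0/17/1/13/1

7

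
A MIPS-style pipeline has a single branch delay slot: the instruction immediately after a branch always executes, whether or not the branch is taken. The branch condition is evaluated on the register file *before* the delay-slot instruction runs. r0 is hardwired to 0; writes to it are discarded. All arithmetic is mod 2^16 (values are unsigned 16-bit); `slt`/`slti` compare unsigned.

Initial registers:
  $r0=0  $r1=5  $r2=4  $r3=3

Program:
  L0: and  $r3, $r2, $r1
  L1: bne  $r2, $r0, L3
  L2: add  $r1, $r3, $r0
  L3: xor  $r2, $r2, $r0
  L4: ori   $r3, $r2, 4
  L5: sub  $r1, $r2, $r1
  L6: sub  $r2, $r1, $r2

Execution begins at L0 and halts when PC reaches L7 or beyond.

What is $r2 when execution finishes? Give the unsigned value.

PC=0  and  $r3, $r2, $r1     | $r0=0 $r1=5 $r2=4 $r3=4
PC=1  bne  $r2, $r0, L3      | $r0=0 $r1=5 $r2=4 $r3=4  [TAKEN]
PC=2  add  $r1, $r3, $r0     | $r0=0 $r1=4 $r2=4 $r3=4
PC=3  xor  $r2, $r2, $r0     | $r0=0 $r1=4 $r2=4 $r3=4
PC=4  ori   $r3, $r2, 4      | $r0=0 $r1=4 $r2=4 $r3=4
PC=5  sub  $r1, $r2, $r1     | $r0=0 $r1=0 $r2=4 $r3=4
PC=6  sub  $r2, $r1, $r2     | $r0=0 $r1=0 $r2=65532 $r3=4

65532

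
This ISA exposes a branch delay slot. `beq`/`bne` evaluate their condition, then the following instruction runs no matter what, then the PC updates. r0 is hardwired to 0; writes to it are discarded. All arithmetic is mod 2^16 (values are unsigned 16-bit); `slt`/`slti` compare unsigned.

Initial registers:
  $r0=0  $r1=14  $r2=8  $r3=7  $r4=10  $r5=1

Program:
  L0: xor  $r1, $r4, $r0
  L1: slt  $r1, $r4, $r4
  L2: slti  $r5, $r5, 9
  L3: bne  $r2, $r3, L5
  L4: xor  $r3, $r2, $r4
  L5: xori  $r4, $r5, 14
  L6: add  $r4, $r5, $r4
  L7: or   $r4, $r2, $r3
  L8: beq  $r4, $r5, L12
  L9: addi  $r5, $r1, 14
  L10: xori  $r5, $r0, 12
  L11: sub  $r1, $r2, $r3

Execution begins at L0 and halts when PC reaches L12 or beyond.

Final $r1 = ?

  step pc=0: xor  $r1, $r4, $r0  regs=(0,10,8,7,10,1)
  step pc=1: slt  $r1, $r4, $r4  regs=(0,0,8,7,10,1)
  step pc=2: slti  $r5, $r5, 9  regs=(0,0,8,7,10,1)
  step pc=3: bne  $r2, $r3, L5  cond=T  regs=(0,0,8,7,10,1)
  step pc=4: xor  $r3, $r2, $r4  regs=(0,0,8,2,10,1)
  step pc=5: xori  $r4, $r5, 14  regs=(0,0,8,2,15,1)
  step pc=6: add  $r4, $r5, $r4  regs=(0,0,8,2,16,1)
  step pc=7: or   $r4, $r2, $r3  regs=(0,0,8,2,10,1)
  step pc=8: beq  $r4, $r5, L12  cond=F  regs=(0,0,8,2,10,1)
  step pc=9: addi  $r5, $r1, 14  regs=(0,0,8,2,10,14)
  step pc=10: xori  $r5, $r0, 12  regs=(0,0,8,2,10,12)
  step pc=11: sub  $r1, $r2, $r3  regs=(0,6,8,2,10,12)

6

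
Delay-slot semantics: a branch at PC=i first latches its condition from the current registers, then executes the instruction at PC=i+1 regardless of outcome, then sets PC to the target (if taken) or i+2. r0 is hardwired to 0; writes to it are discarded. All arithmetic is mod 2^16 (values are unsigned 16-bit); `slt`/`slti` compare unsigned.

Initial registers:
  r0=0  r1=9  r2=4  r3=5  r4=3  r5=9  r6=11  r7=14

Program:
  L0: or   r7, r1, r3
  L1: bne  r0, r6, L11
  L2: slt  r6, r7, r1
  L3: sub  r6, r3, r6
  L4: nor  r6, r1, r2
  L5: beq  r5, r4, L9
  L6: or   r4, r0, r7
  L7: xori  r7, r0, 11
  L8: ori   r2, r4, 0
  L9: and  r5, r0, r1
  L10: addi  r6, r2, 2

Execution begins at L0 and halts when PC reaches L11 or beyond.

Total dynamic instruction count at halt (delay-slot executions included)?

3

#0 or   r7, r1, r3 ; 0/9/4/5/3/9/11/13
#1 bne  r0, r6, L11 ; 0/9/4/5/3/9/11/13 ; →target
#2 slt  r6, r7, r1 ; 0/9/4/5/3/9/0/13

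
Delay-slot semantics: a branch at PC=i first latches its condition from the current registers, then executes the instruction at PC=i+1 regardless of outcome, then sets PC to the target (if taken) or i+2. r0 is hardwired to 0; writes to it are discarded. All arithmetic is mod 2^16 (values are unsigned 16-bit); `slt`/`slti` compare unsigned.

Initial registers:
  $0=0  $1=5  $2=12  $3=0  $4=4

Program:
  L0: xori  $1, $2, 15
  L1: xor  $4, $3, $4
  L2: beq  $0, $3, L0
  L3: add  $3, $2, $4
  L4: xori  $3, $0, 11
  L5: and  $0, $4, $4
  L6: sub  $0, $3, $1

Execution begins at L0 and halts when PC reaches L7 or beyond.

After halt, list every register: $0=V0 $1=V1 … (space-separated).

  step pc=0: xori  $1, $2, 15  regs=(0,3,12,0,4)
  step pc=1: xor  $4, $3, $4  regs=(0,3,12,0,4)
  step pc=2: beq  $0, $3, L0  cond=T  regs=(0,3,12,0,4)
  step pc=3: add  $3, $2, $4  regs=(0,3,12,16,4)
  step pc=0: xori  $1, $2, 15  regs=(0,3,12,16,4)
  step pc=1: xor  $4, $3, $4  regs=(0,3,12,16,20)
  step pc=2: beq  $0, $3, L0  cond=F  regs=(0,3,12,16,20)
  step pc=3: add  $3, $2, $4  regs=(0,3,12,32,20)
  step pc=4: xori  $3, $0, 11  regs=(0,3,12,11,20)
  step pc=5: and  $0, $4, $4  regs=(0,3,12,11,20)
  step pc=6: sub  $0, $3, $1  regs=(0,3,12,11,20)

$0=0 $1=3 $2=12 $3=11 $4=20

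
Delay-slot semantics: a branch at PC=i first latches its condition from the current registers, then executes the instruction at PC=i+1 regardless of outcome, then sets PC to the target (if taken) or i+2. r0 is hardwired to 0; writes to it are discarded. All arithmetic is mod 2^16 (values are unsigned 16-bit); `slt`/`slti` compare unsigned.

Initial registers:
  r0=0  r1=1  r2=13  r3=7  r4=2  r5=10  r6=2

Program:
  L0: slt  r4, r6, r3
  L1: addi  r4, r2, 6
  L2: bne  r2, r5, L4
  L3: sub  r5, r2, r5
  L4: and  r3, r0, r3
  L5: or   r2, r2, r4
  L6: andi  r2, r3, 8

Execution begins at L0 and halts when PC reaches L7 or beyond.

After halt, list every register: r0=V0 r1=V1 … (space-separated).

r0=0 r1=1 r2=0 r3=0 r4=19 r5=3 r6=2

  step pc=0: slt  r4, r6, r3  regs=(0,1,13,7,1,10,2)
  step pc=1: addi  r4, r2, 6  regs=(0,1,13,7,19,10,2)
  step pc=2: bne  r2, r5, L4  cond=T  regs=(0,1,13,7,19,10,2)
  step pc=3: sub  r5, r2, r5  regs=(0,1,13,7,19,3,2)
  step pc=4: and  r3, r0, r3  regs=(0,1,13,0,19,3,2)
  step pc=5: or   r2, r2, r4  regs=(0,1,31,0,19,3,2)
  step pc=6: andi  r2, r3, 8  regs=(0,1,0,0,19,3,2)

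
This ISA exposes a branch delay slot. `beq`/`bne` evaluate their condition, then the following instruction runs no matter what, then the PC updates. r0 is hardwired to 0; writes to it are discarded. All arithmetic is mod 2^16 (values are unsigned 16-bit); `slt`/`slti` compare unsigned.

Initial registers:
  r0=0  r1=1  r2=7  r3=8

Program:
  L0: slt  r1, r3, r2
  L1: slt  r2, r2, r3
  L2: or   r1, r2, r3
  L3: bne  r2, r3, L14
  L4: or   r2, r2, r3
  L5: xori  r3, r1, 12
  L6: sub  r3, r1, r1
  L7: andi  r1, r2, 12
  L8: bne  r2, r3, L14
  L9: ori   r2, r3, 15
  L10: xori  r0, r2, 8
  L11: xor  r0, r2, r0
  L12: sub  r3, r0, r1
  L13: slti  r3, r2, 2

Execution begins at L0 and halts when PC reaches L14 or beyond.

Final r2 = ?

#0 slt  r1, r3, r2 ; 0/0/7/8
#1 slt  r2, r2, r3 ; 0/0/1/8
#2 or   r1, r2, r3 ; 0/9/1/8
#3 bne  r2, r3, L14 ; 0/9/1/8 ; →target
#4 or   r2, r2, r3 ; 0/9/9/8

9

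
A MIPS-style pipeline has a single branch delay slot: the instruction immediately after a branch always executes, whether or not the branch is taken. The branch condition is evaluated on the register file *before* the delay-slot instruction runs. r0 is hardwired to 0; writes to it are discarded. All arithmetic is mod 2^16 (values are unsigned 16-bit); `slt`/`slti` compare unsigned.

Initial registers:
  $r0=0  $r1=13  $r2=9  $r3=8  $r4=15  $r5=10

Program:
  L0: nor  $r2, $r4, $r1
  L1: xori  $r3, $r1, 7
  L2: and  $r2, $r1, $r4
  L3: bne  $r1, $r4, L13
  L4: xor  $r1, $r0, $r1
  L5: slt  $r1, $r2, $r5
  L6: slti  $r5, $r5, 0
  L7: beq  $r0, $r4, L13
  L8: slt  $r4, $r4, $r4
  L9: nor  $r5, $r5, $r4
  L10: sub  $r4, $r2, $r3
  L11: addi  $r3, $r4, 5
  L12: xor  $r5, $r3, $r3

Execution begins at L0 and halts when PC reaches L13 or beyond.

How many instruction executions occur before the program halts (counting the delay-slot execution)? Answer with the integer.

PC=0  nor  $r2, $r4, $r1     | $r0=0 $r1=13 $r2=65520 $r3=8 $r4=15 $r5=10
PC=1  xori  $r3, $r1, 7      | $r0=0 $r1=13 $r2=65520 $r3=10 $r4=15 $r5=10
PC=2  and  $r2, $r1, $r4     | $r0=0 $r1=13 $r2=13 $r3=10 $r4=15 $r5=10
PC=3  bne  $r1, $r4, L13     | $r0=0 $r1=13 $r2=13 $r3=10 $r4=15 $r5=10  [TAKEN]
PC=4  xor  $r1, $r0, $r1     | $r0=0 $r1=13 $r2=13 $r3=10 $r4=15 $r5=10

5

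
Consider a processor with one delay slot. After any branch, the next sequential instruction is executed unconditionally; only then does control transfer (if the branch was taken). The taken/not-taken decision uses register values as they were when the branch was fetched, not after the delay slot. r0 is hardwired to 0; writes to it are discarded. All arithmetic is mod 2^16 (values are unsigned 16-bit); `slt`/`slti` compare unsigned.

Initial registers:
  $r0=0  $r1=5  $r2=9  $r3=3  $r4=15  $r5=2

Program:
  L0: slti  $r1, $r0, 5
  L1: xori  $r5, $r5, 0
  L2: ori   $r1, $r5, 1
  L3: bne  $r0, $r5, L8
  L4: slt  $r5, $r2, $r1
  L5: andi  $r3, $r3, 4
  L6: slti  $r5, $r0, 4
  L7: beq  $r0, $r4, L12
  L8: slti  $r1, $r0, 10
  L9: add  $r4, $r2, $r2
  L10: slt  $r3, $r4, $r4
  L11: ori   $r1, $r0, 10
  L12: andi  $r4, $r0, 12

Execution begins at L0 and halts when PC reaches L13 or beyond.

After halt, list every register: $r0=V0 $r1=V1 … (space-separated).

  step pc=0: slti  $r1, $r0, 5  regs=(0,1,9,3,15,2)
  step pc=1: xori  $r5, $r5, 0  regs=(0,1,9,3,15,2)
  step pc=2: ori   $r1, $r5, 1  regs=(0,3,9,3,15,2)
  step pc=3: bne  $r0, $r5, L8  cond=T  regs=(0,3,9,3,15,2)
  step pc=4: slt  $r5, $r2, $r1  regs=(0,3,9,3,15,0)
  step pc=8: slti  $r1, $r0, 10  regs=(0,1,9,3,15,0)
  step pc=9: add  $r4, $r2, $r2  regs=(0,1,9,3,18,0)
  step pc=10: slt  $r3, $r4, $r4  regs=(0,1,9,0,18,0)
  step pc=11: ori   $r1, $r0, 10  regs=(0,10,9,0,18,0)
  step pc=12: andi  $r4, $r0, 12  regs=(0,10,9,0,0,0)

$r0=0 $r1=10 $r2=9 $r3=0 $r4=0 $r5=0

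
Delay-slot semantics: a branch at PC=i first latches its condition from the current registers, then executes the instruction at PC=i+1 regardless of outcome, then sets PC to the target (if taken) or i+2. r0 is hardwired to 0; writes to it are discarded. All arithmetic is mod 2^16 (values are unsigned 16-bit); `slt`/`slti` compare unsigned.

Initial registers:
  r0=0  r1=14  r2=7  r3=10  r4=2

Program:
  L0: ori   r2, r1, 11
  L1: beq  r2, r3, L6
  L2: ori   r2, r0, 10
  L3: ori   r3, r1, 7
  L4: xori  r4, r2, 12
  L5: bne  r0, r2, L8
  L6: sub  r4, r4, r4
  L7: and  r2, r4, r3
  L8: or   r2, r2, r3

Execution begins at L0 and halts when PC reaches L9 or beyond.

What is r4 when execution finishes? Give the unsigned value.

0

#0 ori   r2, r1, 11 ; 0/14/15/10/2
#1 beq  r2, r3, L6 ; 0/14/15/10/2 ; →fallthru
#2 ori   r2, r0, 10 ; 0/14/10/10/2
#3 ori   r3, r1, 7 ; 0/14/10/15/2
#4 xori  r4, r2, 12 ; 0/14/10/15/6
#5 bne  r0, r2, L8 ; 0/14/10/15/6 ; →target
#6 sub  r4, r4, r4 ; 0/14/10/15/0
#8 or   r2, r2, r3 ; 0/14/15/15/0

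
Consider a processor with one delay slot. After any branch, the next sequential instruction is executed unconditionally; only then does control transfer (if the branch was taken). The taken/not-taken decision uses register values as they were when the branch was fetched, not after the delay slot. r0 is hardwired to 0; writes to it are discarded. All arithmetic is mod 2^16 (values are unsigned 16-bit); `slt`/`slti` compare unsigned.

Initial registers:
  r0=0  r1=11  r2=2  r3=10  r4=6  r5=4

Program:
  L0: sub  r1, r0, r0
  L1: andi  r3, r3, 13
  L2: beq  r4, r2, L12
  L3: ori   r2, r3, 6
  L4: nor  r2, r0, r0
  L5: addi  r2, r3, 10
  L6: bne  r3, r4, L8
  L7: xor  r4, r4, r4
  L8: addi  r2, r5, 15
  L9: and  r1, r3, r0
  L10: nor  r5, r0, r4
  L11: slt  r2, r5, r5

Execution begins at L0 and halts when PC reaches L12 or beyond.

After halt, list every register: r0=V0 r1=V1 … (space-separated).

r0=0 r1=0 r2=0 r3=8 r4=0 r5=65535

[0] sub  r1, r0, r0  →  {r0:0, r1:0, r2:2, r3:10, r4:6, r5:4}
[1] andi  r3, r3, 13  →  {r0:0, r1:0, r2:2, r3:8, r4:6, r5:4}
[2] beq  r4, r2, L12  →  {r0:0, r1:0, r2:2, r3:8, r4:6, r5:4}  ⟨branch fallthrough⟩
[3] ori   r2, r3, 6  →  {r0:0, r1:0, r2:14, r3:8, r4:6, r5:4}
[4] nor  r2, r0, r0  →  {r0:0, r1:0, r2:65535, r3:8, r4:6, r5:4}
[5] addi  r2, r3, 10  →  {r0:0, r1:0, r2:18, r3:8, r4:6, r5:4}
[6] bne  r3, r4, L8  →  {r0:0, r1:0, r2:18, r3:8, r4:6, r5:4}  ⟨branch taken⟩
[7] xor  r4, r4, r4  →  {r0:0, r1:0, r2:18, r3:8, r4:0, r5:4}
[8] addi  r2, r5, 15  →  {r0:0, r1:0, r2:19, r3:8, r4:0, r5:4}
[9] and  r1, r3, r0  →  {r0:0, r1:0, r2:19, r3:8, r4:0, r5:4}
[10] nor  r5, r0, r4  →  {r0:0, r1:0, r2:19, r3:8, r4:0, r5:65535}
[11] slt  r2, r5, r5  →  {r0:0, r1:0, r2:0, r3:8, r4:0, r5:65535}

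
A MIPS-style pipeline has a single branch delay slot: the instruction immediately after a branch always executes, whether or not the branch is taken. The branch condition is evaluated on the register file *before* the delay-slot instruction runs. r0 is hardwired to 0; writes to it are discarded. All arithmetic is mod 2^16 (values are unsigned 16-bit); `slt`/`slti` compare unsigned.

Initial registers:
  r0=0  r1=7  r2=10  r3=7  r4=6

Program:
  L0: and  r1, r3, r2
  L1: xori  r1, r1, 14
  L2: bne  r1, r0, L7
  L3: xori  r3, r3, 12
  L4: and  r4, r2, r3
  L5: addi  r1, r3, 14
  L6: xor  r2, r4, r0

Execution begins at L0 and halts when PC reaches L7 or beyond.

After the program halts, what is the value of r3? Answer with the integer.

11

#0 and  r1, r3, r2 ; 0/2/10/7/6
#1 xori  r1, r1, 14 ; 0/12/10/7/6
#2 bne  r1, r0, L7 ; 0/12/10/7/6 ; →target
#3 xori  r3, r3, 12 ; 0/12/10/11/6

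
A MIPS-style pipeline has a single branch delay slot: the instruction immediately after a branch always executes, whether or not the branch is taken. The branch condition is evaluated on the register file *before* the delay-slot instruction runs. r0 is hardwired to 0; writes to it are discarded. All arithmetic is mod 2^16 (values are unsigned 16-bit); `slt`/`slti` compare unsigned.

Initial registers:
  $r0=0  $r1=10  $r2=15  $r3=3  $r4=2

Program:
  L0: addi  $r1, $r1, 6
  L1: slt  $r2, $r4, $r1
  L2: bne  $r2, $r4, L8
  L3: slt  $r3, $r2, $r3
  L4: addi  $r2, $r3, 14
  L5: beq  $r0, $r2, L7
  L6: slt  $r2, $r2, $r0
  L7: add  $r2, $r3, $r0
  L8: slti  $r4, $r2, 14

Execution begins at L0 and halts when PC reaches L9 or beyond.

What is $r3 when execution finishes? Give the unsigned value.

1

#0 addi  $r1, $r1, 6 ; 0/16/15/3/2
#1 slt  $r2, $r4, $r1 ; 0/16/1/3/2
#2 bne  $r2, $r4, L8 ; 0/16/1/3/2 ; →target
#3 slt  $r3, $r2, $r3 ; 0/16/1/1/2
#8 slti  $r4, $r2, 14 ; 0/16/1/1/1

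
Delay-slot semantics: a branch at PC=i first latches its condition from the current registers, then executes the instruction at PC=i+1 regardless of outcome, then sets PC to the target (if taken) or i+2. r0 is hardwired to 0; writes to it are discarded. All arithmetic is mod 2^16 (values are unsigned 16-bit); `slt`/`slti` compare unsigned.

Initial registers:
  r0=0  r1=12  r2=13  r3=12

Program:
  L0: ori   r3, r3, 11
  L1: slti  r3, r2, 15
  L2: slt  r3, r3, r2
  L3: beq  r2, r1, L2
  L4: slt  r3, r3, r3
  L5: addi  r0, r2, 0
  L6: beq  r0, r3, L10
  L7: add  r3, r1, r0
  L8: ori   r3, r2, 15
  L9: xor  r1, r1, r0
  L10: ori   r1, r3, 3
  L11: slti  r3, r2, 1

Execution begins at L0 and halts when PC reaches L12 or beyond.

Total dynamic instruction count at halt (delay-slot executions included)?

10

PC=0  ori   r3, r3, 11       | r0=0 r1=12 r2=13 r3=15
PC=1  slti  r3, r2, 15       | r0=0 r1=12 r2=13 r3=1
PC=2  slt  r3, r3, r2        | r0=0 r1=12 r2=13 r3=1
PC=3  beq  r2, r1, L2        | r0=0 r1=12 r2=13 r3=1  [not taken]
PC=4  slt  r3, r3, r3        | r0=0 r1=12 r2=13 r3=0
PC=5  addi  r0, r2, 0        | r0=0 r1=12 r2=13 r3=0
PC=6  beq  r0, r3, L10       | r0=0 r1=12 r2=13 r3=0  [TAKEN]
PC=7  add  r3, r1, r0        | r0=0 r1=12 r2=13 r3=12
PC=10 ori   r1, r3, 3        | r0=0 r1=15 r2=13 r3=12
PC=11 slti  r3, r2, 1        | r0=0 r1=15 r2=13 r3=0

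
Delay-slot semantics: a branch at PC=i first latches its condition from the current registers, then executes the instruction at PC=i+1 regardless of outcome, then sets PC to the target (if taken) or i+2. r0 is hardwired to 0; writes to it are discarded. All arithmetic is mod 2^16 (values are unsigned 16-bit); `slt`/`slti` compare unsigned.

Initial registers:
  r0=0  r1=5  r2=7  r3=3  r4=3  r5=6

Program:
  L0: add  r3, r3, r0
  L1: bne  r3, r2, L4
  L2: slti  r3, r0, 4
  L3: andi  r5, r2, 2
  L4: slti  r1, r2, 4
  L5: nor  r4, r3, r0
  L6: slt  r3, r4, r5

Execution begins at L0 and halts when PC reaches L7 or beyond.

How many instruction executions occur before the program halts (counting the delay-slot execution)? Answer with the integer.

PC=0  add  r3, r3, r0        | r0=0 r1=5 r2=7 r3=3 r4=3 r5=6
PC=1  bne  r3, r2, L4        | r0=0 r1=5 r2=7 r3=3 r4=3 r5=6  [TAKEN]
PC=2  slti  r3, r0, 4        | r0=0 r1=5 r2=7 r3=1 r4=3 r5=6
PC=4  slti  r1, r2, 4        | r0=0 r1=0 r2=7 r3=1 r4=3 r5=6
PC=5  nor  r4, r3, r0        | r0=0 r1=0 r2=7 r3=1 r4=65534 r5=6
PC=6  slt  r3, r4, r5        | r0=0 r1=0 r2=7 r3=0 r4=65534 r5=6

6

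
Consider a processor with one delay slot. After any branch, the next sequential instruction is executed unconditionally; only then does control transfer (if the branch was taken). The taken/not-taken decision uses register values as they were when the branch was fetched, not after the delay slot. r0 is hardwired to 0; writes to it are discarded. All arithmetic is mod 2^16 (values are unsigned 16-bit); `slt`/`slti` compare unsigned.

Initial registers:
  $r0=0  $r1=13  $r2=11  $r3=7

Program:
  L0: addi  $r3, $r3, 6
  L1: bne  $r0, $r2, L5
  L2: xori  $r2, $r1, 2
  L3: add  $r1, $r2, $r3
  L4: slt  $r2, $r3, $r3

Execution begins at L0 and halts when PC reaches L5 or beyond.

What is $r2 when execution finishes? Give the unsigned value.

15

#0 addi  $r3, $r3, 6 ; 0/13/11/13
#1 bne  $r0, $r2, L5 ; 0/13/11/13 ; →target
#2 xori  $r2, $r1, 2 ; 0/13/15/13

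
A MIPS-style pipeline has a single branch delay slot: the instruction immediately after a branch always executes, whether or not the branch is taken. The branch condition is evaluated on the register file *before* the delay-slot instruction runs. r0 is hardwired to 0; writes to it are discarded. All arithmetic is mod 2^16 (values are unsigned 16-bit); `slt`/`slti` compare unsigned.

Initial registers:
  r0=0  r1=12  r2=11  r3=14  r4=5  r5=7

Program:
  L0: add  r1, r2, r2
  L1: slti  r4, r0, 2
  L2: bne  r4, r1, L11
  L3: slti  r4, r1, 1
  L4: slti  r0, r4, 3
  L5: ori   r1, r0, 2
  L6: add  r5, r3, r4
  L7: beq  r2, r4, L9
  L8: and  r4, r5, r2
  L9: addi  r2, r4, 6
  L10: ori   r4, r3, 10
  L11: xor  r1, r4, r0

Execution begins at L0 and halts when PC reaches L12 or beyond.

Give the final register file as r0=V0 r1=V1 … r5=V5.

#0 add  r1, r2, r2 ; 0/22/11/14/5/7
#1 slti  r4, r0, 2 ; 0/22/11/14/1/7
#2 bne  r4, r1, L11 ; 0/22/11/14/1/7 ; →target
#3 slti  r4, r1, 1 ; 0/22/11/14/0/7
#11 xor  r1, r4, r0 ; 0/0/11/14/0/7

r0=0 r1=0 r2=11 r3=14 r4=0 r5=7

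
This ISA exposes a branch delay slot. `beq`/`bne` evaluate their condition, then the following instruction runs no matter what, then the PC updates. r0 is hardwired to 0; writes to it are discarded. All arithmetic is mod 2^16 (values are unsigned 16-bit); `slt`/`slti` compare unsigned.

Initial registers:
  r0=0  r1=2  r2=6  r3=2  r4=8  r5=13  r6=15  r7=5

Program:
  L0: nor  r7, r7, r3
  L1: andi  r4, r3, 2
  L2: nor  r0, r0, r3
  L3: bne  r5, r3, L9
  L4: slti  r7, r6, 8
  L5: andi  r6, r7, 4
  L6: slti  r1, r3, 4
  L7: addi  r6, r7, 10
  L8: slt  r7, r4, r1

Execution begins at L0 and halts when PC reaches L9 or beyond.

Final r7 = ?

  step pc=0: nor  r7, r7, r3  regs=(0,2,6,2,8,13,15,65528)
  step pc=1: andi  r4, r3, 2  regs=(0,2,6,2,2,13,15,65528)
  step pc=2: nor  r0, r0, r3  regs=(0,2,6,2,2,13,15,65528)
  step pc=3: bne  r5, r3, L9  cond=T  regs=(0,2,6,2,2,13,15,65528)
  step pc=4: slti  r7, r6, 8  regs=(0,2,6,2,2,13,15,0)

0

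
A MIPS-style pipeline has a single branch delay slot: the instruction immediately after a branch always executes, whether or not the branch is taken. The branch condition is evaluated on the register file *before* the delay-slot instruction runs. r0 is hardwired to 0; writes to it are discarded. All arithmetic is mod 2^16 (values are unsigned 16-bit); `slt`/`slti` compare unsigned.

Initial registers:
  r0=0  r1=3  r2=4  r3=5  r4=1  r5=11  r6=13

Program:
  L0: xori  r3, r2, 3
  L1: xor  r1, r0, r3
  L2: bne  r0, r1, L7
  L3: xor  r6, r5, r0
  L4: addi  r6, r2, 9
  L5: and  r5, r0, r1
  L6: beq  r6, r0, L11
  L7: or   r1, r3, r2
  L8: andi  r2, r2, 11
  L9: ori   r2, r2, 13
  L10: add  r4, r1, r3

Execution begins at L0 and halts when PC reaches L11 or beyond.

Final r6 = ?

PC=0  xori  r3, r2, 3        | r0=0 r1=3 r2=4 r3=7 r4=1 r5=11 r6=13
PC=1  xor  r1, r0, r3        | r0=0 r1=7 r2=4 r3=7 r4=1 r5=11 r6=13
PC=2  bne  r0, r1, L7        | r0=0 r1=7 r2=4 r3=7 r4=1 r5=11 r6=13  [TAKEN]
PC=3  xor  r6, r5, r0        | r0=0 r1=7 r2=4 r3=7 r4=1 r5=11 r6=11
PC=7  or   r1, r3, r2        | r0=0 r1=7 r2=4 r3=7 r4=1 r5=11 r6=11
PC=8  andi  r2, r2, 11       | r0=0 r1=7 r2=0 r3=7 r4=1 r5=11 r6=11
PC=9  ori   r2, r2, 13       | r0=0 r1=7 r2=13 r3=7 r4=1 r5=11 r6=11
PC=10 add  r4, r1, r3        | r0=0 r1=7 r2=13 r3=7 r4=14 r5=11 r6=11

11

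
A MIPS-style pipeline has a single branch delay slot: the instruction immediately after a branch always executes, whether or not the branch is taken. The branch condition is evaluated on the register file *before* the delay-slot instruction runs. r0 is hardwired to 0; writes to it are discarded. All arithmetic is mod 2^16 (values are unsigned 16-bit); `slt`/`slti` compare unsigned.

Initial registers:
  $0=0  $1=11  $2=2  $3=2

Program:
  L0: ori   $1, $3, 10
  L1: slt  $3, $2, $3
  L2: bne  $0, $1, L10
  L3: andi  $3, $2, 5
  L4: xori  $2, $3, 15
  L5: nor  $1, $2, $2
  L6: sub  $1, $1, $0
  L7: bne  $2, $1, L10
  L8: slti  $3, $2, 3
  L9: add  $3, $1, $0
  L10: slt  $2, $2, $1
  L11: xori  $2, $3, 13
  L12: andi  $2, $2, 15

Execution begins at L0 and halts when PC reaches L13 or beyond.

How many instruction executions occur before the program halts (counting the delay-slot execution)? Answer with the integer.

7

PC=0  ori   $1, $3, 10       | $0=0 $1=10 $2=2 $3=2
PC=1  slt  $3, $2, $3        | $0=0 $1=10 $2=2 $3=0
PC=2  bne  $0, $1, L10       | $0=0 $1=10 $2=2 $3=0  [TAKEN]
PC=3  andi  $3, $2, 5        | $0=0 $1=10 $2=2 $3=0
PC=10 slt  $2, $2, $1        | $0=0 $1=10 $2=1 $3=0
PC=11 xori  $2, $3, 13       | $0=0 $1=10 $2=13 $3=0
PC=12 andi  $2, $2, 15       | $0=0 $1=10 $2=13 $3=0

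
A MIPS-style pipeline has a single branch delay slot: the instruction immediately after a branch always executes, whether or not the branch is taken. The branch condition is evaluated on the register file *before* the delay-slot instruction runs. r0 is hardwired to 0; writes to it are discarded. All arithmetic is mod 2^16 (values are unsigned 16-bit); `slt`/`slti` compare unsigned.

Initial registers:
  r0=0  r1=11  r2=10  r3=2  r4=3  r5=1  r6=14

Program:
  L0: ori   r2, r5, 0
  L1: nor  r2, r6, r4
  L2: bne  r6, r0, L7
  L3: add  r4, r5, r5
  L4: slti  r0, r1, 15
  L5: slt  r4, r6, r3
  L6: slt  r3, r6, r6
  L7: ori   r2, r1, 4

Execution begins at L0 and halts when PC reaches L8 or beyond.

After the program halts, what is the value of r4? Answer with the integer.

2

  step pc=0: ori   r2, r5, 0  regs=(0,11,1,2,3,1,14)
  step pc=1: nor  r2, r6, r4  regs=(0,11,65520,2,3,1,14)
  step pc=2: bne  r6, r0, L7  cond=T  regs=(0,11,65520,2,3,1,14)
  step pc=3: add  r4, r5, r5  regs=(0,11,65520,2,2,1,14)
  step pc=7: ori   r2, r1, 4  regs=(0,11,15,2,2,1,14)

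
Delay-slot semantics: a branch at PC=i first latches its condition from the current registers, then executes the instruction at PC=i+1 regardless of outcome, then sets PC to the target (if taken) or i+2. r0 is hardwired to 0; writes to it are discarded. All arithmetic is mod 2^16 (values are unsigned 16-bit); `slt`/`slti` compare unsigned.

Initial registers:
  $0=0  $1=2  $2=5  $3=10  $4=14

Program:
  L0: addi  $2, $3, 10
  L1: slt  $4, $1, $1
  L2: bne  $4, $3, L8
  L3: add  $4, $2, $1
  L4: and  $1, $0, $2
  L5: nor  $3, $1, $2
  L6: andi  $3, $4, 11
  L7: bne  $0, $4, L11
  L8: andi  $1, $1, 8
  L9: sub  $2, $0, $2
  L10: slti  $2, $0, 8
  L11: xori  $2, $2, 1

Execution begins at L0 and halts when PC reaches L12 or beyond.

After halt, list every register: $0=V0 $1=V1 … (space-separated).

$0=0 $1=0 $2=0 $3=10 $4=22

  step pc=0: addi  $2, $3, 10  regs=(0,2,20,10,14)
  step pc=1: slt  $4, $1, $1  regs=(0,2,20,10,0)
  step pc=2: bne  $4, $3, L8  cond=T  regs=(0,2,20,10,0)
  step pc=3: add  $4, $2, $1  regs=(0,2,20,10,22)
  step pc=8: andi  $1, $1, 8  regs=(0,0,20,10,22)
  step pc=9: sub  $2, $0, $2  regs=(0,0,65516,10,22)
  step pc=10: slti  $2, $0, 8  regs=(0,0,1,10,22)
  step pc=11: xori  $2, $2, 1  regs=(0,0,0,10,22)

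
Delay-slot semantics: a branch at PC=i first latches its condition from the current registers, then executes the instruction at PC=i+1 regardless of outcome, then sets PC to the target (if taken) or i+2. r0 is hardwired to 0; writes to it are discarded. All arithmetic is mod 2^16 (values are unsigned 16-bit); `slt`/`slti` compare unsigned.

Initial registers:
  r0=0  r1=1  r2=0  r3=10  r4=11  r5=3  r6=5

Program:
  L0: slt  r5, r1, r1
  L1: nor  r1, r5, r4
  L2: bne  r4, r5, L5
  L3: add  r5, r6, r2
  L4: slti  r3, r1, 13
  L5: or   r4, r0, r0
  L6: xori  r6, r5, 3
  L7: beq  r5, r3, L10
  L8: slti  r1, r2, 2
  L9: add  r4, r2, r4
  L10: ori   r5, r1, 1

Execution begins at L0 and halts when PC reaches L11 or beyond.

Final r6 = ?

  step pc=0: slt  r5, r1, r1  regs=(0,1,0,10,11,0,5)
  step pc=1: nor  r1, r5, r4  regs=(0,65524,0,10,11,0,5)
  step pc=2: bne  r4, r5, L5  cond=T  regs=(0,65524,0,10,11,0,5)
  step pc=3: add  r5, r6, r2  regs=(0,65524,0,10,11,5,5)
  step pc=5: or   r4, r0, r0  regs=(0,65524,0,10,0,5,5)
  step pc=6: xori  r6, r5, 3  regs=(0,65524,0,10,0,5,6)
  step pc=7: beq  r5, r3, L10  cond=F  regs=(0,65524,0,10,0,5,6)
  step pc=8: slti  r1, r2, 2  regs=(0,1,0,10,0,5,6)
  step pc=9: add  r4, r2, r4  regs=(0,1,0,10,0,5,6)
  step pc=10: ori   r5, r1, 1  regs=(0,1,0,10,0,1,6)

6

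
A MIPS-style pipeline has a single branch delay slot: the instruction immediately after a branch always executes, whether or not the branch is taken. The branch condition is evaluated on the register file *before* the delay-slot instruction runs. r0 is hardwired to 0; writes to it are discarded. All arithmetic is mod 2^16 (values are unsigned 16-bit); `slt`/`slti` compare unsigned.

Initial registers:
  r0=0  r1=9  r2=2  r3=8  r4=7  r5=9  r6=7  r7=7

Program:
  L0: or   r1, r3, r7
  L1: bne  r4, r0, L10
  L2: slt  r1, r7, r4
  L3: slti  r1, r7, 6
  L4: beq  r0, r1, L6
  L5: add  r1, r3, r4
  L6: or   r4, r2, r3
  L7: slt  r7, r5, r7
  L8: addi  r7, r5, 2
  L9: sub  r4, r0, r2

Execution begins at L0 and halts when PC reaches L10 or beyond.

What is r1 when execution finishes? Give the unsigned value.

0

#0 or   r1, r3, r7 ; 0/15/2/8/7/9/7/7
#1 bne  r4, r0, L10 ; 0/15/2/8/7/9/7/7 ; →target
#2 slt  r1, r7, r4 ; 0/0/2/8/7/9/7/7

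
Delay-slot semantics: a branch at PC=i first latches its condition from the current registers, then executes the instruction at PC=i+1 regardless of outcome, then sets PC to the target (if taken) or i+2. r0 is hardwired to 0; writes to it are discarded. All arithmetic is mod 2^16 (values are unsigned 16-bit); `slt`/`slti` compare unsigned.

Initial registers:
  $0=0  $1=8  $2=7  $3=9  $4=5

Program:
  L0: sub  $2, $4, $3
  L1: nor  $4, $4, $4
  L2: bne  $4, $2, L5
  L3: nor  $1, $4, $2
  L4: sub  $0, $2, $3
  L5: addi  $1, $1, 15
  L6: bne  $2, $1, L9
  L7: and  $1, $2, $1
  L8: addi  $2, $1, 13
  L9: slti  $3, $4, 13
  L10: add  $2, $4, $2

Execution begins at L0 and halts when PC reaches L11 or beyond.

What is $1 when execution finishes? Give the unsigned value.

PC=0  sub  $2, $4, $3        | $0=0 $1=8 $2=65532 $3=9 $4=5
PC=1  nor  $4, $4, $4        | $0=0 $1=8 $2=65532 $3=9 $4=65530
PC=2  bne  $4, $2, L5        | $0=0 $1=8 $2=65532 $3=9 $4=65530  [TAKEN]
PC=3  nor  $1, $4, $2        | $0=0 $1=1 $2=65532 $3=9 $4=65530
PC=5  addi  $1, $1, 15       | $0=0 $1=16 $2=65532 $3=9 $4=65530
PC=6  bne  $2, $1, L9        | $0=0 $1=16 $2=65532 $3=9 $4=65530  [TAKEN]
PC=7  and  $1, $2, $1        | $0=0 $1=16 $2=65532 $3=9 $4=65530
PC=9  slti  $3, $4, 13       | $0=0 $1=16 $2=65532 $3=0 $4=65530
PC=10 add  $2, $4, $2        | $0=0 $1=16 $2=65526 $3=0 $4=65530

16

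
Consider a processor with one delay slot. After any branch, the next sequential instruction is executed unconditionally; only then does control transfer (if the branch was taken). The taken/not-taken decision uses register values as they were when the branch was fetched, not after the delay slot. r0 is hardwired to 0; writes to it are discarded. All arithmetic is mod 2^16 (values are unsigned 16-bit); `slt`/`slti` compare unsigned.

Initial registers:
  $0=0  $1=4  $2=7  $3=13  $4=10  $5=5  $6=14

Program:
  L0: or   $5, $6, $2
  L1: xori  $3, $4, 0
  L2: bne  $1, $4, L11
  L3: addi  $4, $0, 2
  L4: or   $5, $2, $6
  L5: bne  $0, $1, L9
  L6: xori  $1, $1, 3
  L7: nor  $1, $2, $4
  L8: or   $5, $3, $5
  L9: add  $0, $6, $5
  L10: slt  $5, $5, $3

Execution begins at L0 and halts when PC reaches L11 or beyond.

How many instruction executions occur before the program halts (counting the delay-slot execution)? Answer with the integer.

4

[0] or   $5, $6, $2  →  {$0:0, $1:4, $2:7, $3:13, $4:10, $5:15, $6:14}
[1] xori  $3, $4, 0  →  {$0:0, $1:4, $2:7, $3:10, $4:10, $5:15, $6:14}
[2] bne  $1, $4, L11  →  {$0:0, $1:4, $2:7, $3:10, $4:10, $5:15, $6:14}  ⟨branch taken⟩
[3] addi  $4, $0, 2  →  {$0:0, $1:4, $2:7, $3:10, $4:2, $5:15, $6:14}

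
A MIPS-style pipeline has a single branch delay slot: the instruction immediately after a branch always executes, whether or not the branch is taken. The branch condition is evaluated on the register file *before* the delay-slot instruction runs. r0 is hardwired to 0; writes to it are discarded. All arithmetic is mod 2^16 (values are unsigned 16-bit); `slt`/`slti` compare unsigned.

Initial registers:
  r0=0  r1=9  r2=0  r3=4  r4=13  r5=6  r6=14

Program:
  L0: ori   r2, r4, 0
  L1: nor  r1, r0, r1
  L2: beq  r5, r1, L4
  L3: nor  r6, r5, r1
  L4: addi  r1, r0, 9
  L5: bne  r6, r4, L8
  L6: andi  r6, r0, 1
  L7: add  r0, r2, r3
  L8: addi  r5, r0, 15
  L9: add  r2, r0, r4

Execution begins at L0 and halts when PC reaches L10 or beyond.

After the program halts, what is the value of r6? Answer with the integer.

0

  step pc=0: ori   r2, r4, 0  regs=(0,9,13,4,13,6,14)
  step pc=1: nor  r1, r0, r1  regs=(0,65526,13,4,13,6,14)
  step pc=2: beq  r5, r1, L4  cond=F  regs=(0,65526,13,4,13,6,14)
  step pc=3: nor  r6, r5, r1  regs=(0,65526,13,4,13,6,9)
  step pc=4: addi  r1, r0, 9  regs=(0,9,13,4,13,6,9)
  step pc=5: bne  r6, r4, L8  cond=T  regs=(0,9,13,4,13,6,9)
  step pc=6: andi  r6, r0, 1  regs=(0,9,13,4,13,6,0)
  step pc=8: addi  r5, r0, 15  regs=(0,9,13,4,13,15,0)
  step pc=9: add  r2, r0, r4  regs=(0,9,13,4,13,15,0)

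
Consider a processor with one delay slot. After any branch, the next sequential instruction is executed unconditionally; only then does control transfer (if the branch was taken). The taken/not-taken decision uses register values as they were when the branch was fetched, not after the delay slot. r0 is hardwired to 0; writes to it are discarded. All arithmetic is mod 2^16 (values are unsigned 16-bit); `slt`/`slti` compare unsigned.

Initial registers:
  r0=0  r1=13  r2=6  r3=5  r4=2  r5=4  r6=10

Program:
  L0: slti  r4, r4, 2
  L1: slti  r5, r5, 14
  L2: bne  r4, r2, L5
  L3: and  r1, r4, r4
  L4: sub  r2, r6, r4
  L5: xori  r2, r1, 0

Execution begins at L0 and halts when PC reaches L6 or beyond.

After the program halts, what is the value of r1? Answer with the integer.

#0 slti  r4, r4, 2 ; 0/13/6/5/0/4/10
#1 slti  r5, r5, 14 ; 0/13/6/5/0/1/10
#2 bne  r4, r2, L5 ; 0/13/6/5/0/1/10 ; →target
#3 and  r1, r4, r4 ; 0/0/6/5/0/1/10
#5 xori  r2, r1, 0 ; 0/0/0/5/0/1/10

0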